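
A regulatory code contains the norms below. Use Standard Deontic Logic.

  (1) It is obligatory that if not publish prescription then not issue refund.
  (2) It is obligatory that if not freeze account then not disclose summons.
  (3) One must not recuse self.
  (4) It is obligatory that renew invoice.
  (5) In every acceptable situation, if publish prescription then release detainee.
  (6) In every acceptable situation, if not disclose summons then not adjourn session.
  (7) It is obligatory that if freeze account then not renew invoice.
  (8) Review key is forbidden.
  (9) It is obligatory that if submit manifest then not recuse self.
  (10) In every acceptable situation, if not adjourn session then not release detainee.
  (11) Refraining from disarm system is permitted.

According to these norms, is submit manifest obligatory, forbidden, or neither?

Premise 9 is O(submit_manifest → ¬recuse_self); even if O(¬recuse_self) held, inferring O(submit_manifest) would be affirming the consequent — invalid.
No premise or chain of K-axiom applications forces O(submit_manifest), and none forces O(¬submit_manifest). So submit_manifest is neither obligatory nor forbidden under these norms.

Neither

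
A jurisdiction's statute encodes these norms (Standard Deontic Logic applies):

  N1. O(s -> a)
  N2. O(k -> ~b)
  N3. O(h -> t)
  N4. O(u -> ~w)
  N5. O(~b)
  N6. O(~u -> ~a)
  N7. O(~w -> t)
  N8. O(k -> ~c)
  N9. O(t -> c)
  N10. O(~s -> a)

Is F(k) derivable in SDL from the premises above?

Yes

Premises 10 and 1 cover both cases: O(~s -> a) and O(s -> a). Since ~s ∨ s is a tautology, O(a) follows.
The contrapositive of premise 6 (O(~u -> ~a)) is O(a -> u), and O(a) is already established, so O(u).
From O(u) and premise 4, O(u -> ~w), we obtain O(~w).
With premise 7, O(~w -> t), the K-axiom yields O(t).
With premise 9, O(t -> c), the K-axiom yields O(c).
Premise 8 is O(k -> ~c); contrapositively O(c -> ~k). Since O(c) holds, K gives O(~k).
Premises 2, 3, 5 do not contribute to this derivation.
So O(~k) holds, i.e. F(k). The claim follows.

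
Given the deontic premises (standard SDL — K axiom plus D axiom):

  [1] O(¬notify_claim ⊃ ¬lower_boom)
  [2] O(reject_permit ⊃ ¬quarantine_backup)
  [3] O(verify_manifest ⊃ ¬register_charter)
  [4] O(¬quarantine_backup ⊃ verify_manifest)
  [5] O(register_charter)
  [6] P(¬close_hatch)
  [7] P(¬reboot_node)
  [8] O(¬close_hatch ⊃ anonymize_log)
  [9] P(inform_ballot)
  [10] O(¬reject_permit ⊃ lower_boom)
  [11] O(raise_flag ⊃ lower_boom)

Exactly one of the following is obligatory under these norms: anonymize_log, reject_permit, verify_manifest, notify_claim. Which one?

From premise 5 we have O(register_charter).
The contrapositive of premise 3 (O(verify_manifest ⊃ ¬register_charter)) is O(register_charter ⊃ ¬verify_manifest), and O(register_charter) is already established, so O(¬verify_manifest).
Premise 4 is O(¬quarantine_backup ⊃ verify_manifest); contrapositively O(¬verify_manifest ⊃ quarantine_backup). Since O(¬verify_manifest) holds, K gives O(quarantine_backup).
The contrapositive of premise 2 (O(reject_permit ⊃ ¬quarantine_backup)) is O(quarantine_backup ⊃ ¬reject_permit), and O(quarantine_backup) is already established, so O(¬reject_permit).
From O(¬reject_permit) and premise 10, O(¬reject_permit ⊃ lower_boom), we obtain O(lower_boom).
Premise 1, O(¬notify_claim ⊃ ¬lower_boom), contraposes to O(lower_boom ⊃ notify_claim); with O(lower_boom) we get O(notify_claim).
So O(notify_claim) holds — notify_claim is obligatory. None of the other listed options is made obligatory by any chain of premises.

notify_claim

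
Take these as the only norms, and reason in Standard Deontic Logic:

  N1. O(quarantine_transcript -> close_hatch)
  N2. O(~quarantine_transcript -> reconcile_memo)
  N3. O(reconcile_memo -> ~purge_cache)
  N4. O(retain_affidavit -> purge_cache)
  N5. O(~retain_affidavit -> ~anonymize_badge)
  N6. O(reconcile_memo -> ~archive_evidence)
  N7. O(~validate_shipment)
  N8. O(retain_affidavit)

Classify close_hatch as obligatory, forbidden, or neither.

Obligatory

Premise 8 states O(retain_affidavit) outright.
With premise 4, O(retain_affidavit -> purge_cache), the K-axiom yields O(purge_cache).
Premise 3 is O(reconcile_memo -> ~purge_cache); contrapositively O(purge_cache -> ~reconcile_memo). Since O(purge_cache) holds, K gives O(~reconcile_memo).
Premise 2 is O(~quarantine_transcript -> reconcile_memo); contrapositively O(~reconcile_memo -> quarantine_transcript). Since O(~reconcile_memo) holds, K gives O(quarantine_transcript).
With premise 1, O(quarantine_transcript -> close_hatch), the K-axiom yields O(close_hatch).
Premises 5, 6, 7 do not contribute to this derivation.
Hence close_hatch is obligatory.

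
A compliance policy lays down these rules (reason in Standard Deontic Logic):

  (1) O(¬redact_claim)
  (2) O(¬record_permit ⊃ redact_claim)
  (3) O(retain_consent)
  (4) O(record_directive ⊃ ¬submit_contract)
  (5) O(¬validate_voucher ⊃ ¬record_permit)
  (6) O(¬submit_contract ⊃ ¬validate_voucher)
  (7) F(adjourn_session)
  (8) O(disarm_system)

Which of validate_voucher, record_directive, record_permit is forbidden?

From premise 1 we have O(¬redact_claim).
The contrapositive of premise 2 (O(¬record_permit ⊃ redact_claim)) is O(¬redact_claim ⊃ record_permit), and O(¬redact_claim) is already established, so O(record_permit).
The contrapositive of premise 5 (O(¬validate_voucher ⊃ ¬record_permit)) is O(record_permit ⊃ validate_voucher), and O(record_permit) is already established, so O(validate_voucher).
Premise 6, O(¬submit_contract ⊃ ¬validate_voucher), contraposes to O(validate_voucher ⊃ submit_contract); with O(validate_voucher) we get O(submit_contract).
Premise 4, O(record_directive ⊃ ¬submit_contract), contraposes to O(submit_contract ⊃ ¬record_directive); with O(submit_contract) we get O(¬record_directive).
So O(¬record_directive) holds, i.e. record_directive is forbidden. None of the other listed options is forbidden under the premises.

record_directive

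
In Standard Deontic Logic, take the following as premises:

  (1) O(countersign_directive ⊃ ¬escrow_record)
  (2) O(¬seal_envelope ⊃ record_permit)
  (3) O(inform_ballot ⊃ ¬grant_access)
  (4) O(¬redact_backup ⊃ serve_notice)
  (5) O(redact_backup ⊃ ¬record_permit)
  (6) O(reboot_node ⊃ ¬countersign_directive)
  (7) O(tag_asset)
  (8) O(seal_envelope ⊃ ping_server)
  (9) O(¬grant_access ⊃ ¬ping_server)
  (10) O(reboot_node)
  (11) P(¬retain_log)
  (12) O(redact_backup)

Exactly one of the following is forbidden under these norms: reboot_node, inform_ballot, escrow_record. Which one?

Premise 12 states O(redact_backup) outright.
With premise 5, O(redact_backup ⊃ ¬record_permit), the K-axiom yields O(¬record_permit).
Premise 2 is O(¬seal_envelope ⊃ record_permit); contrapositively O(¬record_permit ⊃ seal_envelope). Since O(¬record_permit) holds, K gives O(seal_envelope).
From O(seal_envelope) and premise 8, O(seal_envelope ⊃ ping_server), we obtain O(ping_server).
Premise 9, O(¬grant_access ⊃ ¬ping_server), contraposes to O(ping_server ⊃ grant_access); with O(ping_server) we get O(grant_access).
The contrapositive of premise 3 (O(inform_ballot ⊃ ¬grant_access)) is O(grant_access ⊃ ¬inform_ballot), and O(grant_access) is already established, so O(¬inform_ballot).
So O(¬inform_ballot) holds, i.e. inform_ballot is forbidden. None of the other listed options is forbidden under the premises.

inform_ballot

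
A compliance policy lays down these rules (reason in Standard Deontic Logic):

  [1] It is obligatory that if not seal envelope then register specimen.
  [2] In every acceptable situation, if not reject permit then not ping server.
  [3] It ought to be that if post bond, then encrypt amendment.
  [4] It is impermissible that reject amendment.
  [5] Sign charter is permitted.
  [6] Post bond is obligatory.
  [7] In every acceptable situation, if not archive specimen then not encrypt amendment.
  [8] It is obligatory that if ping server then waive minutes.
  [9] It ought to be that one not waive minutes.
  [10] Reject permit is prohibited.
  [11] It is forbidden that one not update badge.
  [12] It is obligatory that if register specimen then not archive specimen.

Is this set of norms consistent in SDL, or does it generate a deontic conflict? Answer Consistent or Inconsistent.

Premise 8 is O(ping_server → waive_minutes), but O(ping_server) is not derivable from the premises, so it does not yield O(waive_minutes).
So O(waive_minutes) is not derivable, and the apparent clash with O(¬waive_minutes) does not arise.
A world satisfying every obligation exists (e.g. archive_specimen=true, encrypt_amendment=true, ping_server=false, post_bond=true, register_specimen=false, reject_amendment=false, reject_permit=false, seal_envelope=true, sign_charter=false, update_badge=true, waive_minutes=false); no atom is both obligatory and forbidden, so the set is consistent.

Consistent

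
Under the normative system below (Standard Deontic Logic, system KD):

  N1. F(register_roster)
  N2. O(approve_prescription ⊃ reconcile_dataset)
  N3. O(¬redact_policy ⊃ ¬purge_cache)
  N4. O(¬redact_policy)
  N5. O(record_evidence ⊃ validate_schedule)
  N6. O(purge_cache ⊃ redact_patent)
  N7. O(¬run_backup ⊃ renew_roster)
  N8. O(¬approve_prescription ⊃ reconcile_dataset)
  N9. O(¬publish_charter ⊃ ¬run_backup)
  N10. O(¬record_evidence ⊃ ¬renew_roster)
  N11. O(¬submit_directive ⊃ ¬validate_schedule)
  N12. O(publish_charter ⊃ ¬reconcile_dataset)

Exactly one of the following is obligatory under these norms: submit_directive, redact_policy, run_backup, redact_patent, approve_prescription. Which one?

submit_directive

By case analysis on approve_prescription: premise 2 gives O(approve_prescription ⊃ reconcile_dataset) and premise 8 gives O(¬approve_prescription ⊃ reconcile_dataset), so O(reconcile_dataset) either way.
Premise 12, O(publish_charter ⊃ ¬reconcile_dataset), contraposes to O(reconcile_dataset ⊃ ¬publish_charter); with O(reconcile_dataset) we get O(¬publish_charter).
Applying K to premise 9 (O(¬publish_charter ⊃ ¬run_backup)) and O(¬publish_charter) yields O(¬run_backup).
With premise 7, O(¬run_backup ⊃ renew_roster), the K-axiom yields O(renew_roster).
The contrapositive of premise 10 (O(¬record_evidence ⊃ ¬renew_roster)) is O(renew_roster ⊃ record_evidence), and O(renew_roster) is already established, so O(record_evidence).
With premise 5, O(record_evidence ⊃ validate_schedule), the K-axiom yields O(validate_schedule).
Premise 11 is O(¬submit_directive ⊃ ¬validate_schedule); contrapositively O(validate_schedule ⊃ submit_directive). Since O(validate_schedule) holds, K gives O(submit_directive).
So O(submit_directive) holds — submit_directive is obligatory. None of the other listed options is made obligatory by any chain of premises.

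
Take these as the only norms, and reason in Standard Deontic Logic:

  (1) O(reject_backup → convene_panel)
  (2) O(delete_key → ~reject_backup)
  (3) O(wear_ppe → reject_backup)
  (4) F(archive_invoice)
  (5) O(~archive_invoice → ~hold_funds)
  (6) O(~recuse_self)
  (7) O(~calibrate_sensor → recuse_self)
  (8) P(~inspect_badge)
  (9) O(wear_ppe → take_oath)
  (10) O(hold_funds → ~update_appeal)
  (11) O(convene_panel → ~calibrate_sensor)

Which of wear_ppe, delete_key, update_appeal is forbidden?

wear_ppe

From premise 6 we have O(~recuse_self).
Premise 7, O(~calibrate_sensor → recuse_self), contraposes to O(~recuse_self → calibrate_sensor); with O(~recuse_self) we get O(calibrate_sensor).
The contrapositive of premise 11 (O(convene_panel → ~calibrate_sensor)) is O(calibrate_sensor → ~convene_panel), and O(calibrate_sensor) is already established, so O(~convene_panel).
Premise 1 is O(reject_backup → convene_panel); contrapositively O(~convene_panel → ~reject_backup). Since O(~convene_panel) holds, K gives O(~reject_backup).
Premise 3, O(wear_ppe → reject_backup), contraposes to O(~reject_backup → ~wear_ppe); with O(~reject_backup) we get O(~wear_ppe).
So O(~wear_ppe) holds, i.e. wear_ppe is forbidden. None of the other listed options is forbidden under the premises.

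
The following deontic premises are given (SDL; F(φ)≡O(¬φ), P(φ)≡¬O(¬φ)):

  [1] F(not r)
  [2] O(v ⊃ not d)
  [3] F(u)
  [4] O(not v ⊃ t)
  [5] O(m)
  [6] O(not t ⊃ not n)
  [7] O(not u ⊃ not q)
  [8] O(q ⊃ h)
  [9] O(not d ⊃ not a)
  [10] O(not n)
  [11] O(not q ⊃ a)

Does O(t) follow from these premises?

Yes

Premise 3 is F(u), i.e. O(not u).
Applying K to premise 7 (O(not u ⊃ not q)) and O(not u) yields O(not q).
From O(not q) and premise 11, O(not q ⊃ a), we obtain O(a).
Premise 9, O(not d ⊃ not a), contraposes to O(a ⊃ d); with O(a) we get O(d).
Premise 2, O(v ⊃ not d), contraposes to O(d ⊃ not v); with O(d) we get O(not v).
From O(not v) and premise 4, O(not v ⊃ t), we obtain O(t).
Premises 1, 5, 6, 8, 10 do not contribute to this derivation.
So O(t) follows.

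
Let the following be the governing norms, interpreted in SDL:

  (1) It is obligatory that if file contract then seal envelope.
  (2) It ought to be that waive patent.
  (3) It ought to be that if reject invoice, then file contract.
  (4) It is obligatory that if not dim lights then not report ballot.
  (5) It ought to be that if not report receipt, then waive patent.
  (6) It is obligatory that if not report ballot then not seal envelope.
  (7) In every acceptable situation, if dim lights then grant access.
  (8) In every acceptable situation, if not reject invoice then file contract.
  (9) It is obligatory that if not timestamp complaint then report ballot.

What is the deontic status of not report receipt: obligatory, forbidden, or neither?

Premise 5 is O(¬report_receipt → waive_patent); even if O(waive_patent) held, inferring O(¬report_receipt) would be affirming the consequent — invalid.
No premise or chain of K-axiom applications forces O(¬report_receipt), and none forces O(report_receipt). So ¬report_receipt is neither obligatory nor forbidden under these norms.

Neither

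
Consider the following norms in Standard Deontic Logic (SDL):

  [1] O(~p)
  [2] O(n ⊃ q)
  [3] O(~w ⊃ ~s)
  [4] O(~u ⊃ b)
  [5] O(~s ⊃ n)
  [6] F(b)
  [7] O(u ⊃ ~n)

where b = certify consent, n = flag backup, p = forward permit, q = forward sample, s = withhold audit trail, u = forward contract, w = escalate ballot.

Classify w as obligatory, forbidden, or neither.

Obligatory

Premise 6 is F(b), i.e. O(~b).
The contrapositive of premise 4 (O(~u ⊃ b)) is O(~b ⊃ u), and O(~b) is already established, so O(u).
With premise 7, O(u ⊃ ~n), the K-axiom yields O(~n).
Premise 5, O(~s ⊃ n), contraposes to O(~n ⊃ s); with O(~n) we get O(s).
The contrapositive of premise 3 (O(~w ⊃ ~s)) is O(s ⊃ w), and O(s) is already established, so O(w).
Premises 1, 2 do not contribute to this derivation.
Hence w is obligatory.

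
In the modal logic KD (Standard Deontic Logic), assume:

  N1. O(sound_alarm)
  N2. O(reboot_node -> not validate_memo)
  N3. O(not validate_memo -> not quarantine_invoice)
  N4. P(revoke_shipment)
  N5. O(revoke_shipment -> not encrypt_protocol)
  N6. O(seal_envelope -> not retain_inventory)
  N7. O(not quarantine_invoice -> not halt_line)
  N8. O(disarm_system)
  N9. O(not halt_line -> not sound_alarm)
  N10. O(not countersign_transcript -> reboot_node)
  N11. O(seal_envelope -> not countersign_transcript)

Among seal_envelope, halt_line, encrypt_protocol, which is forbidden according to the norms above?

seal_envelope

Premise 1 gives O(sound_alarm).
The contrapositive of premise 9 (O(not halt_line -> not sound_alarm)) is O(sound_alarm -> halt_line), and O(sound_alarm) is already established, so O(halt_line).
The contrapositive of premise 7 (O(not quarantine_invoice -> not halt_line)) is O(halt_line -> quarantine_invoice), and O(halt_line) is already established, so O(quarantine_invoice).
Premise 3, O(not validate_memo -> not quarantine_invoice), contraposes to O(quarantine_invoice -> validate_memo); with O(quarantine_invoice) we get O(validate_memo).
Premise 2 is O(reboot_node -> not validate_memo); contrapositively O(validate_memo -> not reboot_node). Since O(validate_memo) holds, K gives O(not reboot_node).
The contrapositive of premise 10 (O(not countersign_transcript -> reboot_node)) is O(not reboot_node -> countersign_transcript), and O(not reboot_node) is already established, so O(countersign_transcript).
The contrapositive of premise 11 (O(seal_envelope -> not countersign_transcript)) is O(countersign_transcript -> not seal_envelope), and O(countersign_transcript) is already established, so O(not seal_envelope).
So O(not seal_envelope) holds, i.e. seal_envelope is forbidden. None of the other listed options is forbidden under the premises.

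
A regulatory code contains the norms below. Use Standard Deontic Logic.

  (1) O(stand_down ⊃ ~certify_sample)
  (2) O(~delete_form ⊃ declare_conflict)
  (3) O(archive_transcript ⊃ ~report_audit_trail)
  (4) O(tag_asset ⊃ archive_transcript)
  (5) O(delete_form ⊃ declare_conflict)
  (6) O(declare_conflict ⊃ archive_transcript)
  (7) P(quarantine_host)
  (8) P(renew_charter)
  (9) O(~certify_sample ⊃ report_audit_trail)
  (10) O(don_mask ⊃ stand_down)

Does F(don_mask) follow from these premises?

Premises 2 and 5 are O(~delete_form ⊃ declare_conflict) and O(delete_form ⊃ declare_conflict); every ideal world satisfies ~delete_form or delete_form, so in either case declare_conflict holds — hence O(declare_conflict).
Applying K to premise 6 (O(declare_conflict ⊃ archive_transcript)) and O(declare_conflict) yields O(archive_transcript).
From O(archive_transcript) and premise 3, O(archive_transcript ⊃ ~report_audit_trail), we obtain O(~report_audit_trail).
Premise 9, O(~certify_sample ⊃ report_audit_trail), contraposes to O(~report_audit_trail ⊃ certify_sample); with O(~report_audit_trail) we get O(certify_sample).
The contrapositive of premise 1 (O(stand_down ⊃ ~certify_sample)) is O(certify_sample ⊃ ~stand_down), and O(certify_sample) is already established, so O(~stand_down).
Premise 10 is O(don_mask ⊃ stand_down); contrapositively O(~stand_down ⊃ ~don_mask). Since O(~stand_down) holds, K gives O(~don_mask).
Premises 4, 7, 8 do not contribute to this derivation.
So O(~don_mask) holds, i.e. F(don_mask). The claim follows.

Yes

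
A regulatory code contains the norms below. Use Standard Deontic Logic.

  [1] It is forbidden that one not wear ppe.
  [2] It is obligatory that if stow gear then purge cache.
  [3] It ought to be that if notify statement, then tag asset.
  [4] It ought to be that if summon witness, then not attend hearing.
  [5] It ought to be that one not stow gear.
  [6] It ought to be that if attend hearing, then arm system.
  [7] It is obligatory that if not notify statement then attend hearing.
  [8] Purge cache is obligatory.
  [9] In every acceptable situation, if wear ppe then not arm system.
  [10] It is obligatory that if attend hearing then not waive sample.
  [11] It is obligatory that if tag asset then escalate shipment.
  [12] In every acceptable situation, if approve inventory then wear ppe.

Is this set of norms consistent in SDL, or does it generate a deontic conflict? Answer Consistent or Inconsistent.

Consistent

Premise 2 is O(stow_gear → purge_cache); even if O(purge_cache) held, inferring O(stow_gear) would be affirming the consequent — invalid.
So O(stow_gear) is not derivable, and the apparent clash with O(¬stow_gear) does not arise.
A world satisfying every obligation exists (e.g. approve_inventory=false, arm_system=false, attend_hearing=false, escalate_shipment=true, notify_statement=true, purge_cache=true, stow_gear=false, summon_witness=false, tag_asset=true, waive_sample=false, wear_ppe=true); no atom is both obligatory and forbidden, so the set is consistent.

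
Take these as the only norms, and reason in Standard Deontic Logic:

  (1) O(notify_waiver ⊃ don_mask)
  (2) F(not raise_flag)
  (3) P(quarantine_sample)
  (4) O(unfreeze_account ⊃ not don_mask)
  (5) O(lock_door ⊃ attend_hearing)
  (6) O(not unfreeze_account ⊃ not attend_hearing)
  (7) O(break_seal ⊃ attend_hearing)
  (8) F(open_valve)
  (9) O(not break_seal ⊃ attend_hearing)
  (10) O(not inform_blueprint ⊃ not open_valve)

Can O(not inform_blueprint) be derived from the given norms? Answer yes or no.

Premise 10 is O(not inform_blueprint ⊃ not open_valve); even if O(not open_valve) held, inferring O(not inform_blueprint) would be affirming the consequent — invalid.
No other premise forces O(not inform_blueprint). An ideal world satisfying every premise can still have not inform_blueprint false, so O(not inform_blueprint) is not derivable.

No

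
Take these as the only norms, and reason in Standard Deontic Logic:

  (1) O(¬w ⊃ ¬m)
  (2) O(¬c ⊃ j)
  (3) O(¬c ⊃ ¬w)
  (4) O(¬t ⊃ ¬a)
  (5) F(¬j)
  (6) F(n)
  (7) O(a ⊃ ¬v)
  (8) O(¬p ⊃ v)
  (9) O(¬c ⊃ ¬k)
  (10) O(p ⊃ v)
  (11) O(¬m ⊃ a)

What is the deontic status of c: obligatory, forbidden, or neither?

Premises 8 and 10 are O(¬p ⊃ v) and O(p ⊃ v); every ideal world satisfies ¬p or p, so in either case v holds — hence O(v).
Premise 7 is O(a ⊃ ¬v); contrapositively O(v ⊃ ¬a). Since O(v) holds, K gives O(¬a).
Premise 11 is O(¬m ⊃ a); contrapositively O(¬a ⊃ m). Since O(¬a) holds, K gives O(m).
Premise 1 is O(¬w ⊃ ¬m); contrapositively O(m ⊃ w). Since O(m) holds, K gives O(w).
Premise 3 is O(¬c ⊃ ¬w); contrapositively O(w ⊃ c). Since O(w) holds, K gives O(c).
Premises 2, 4, 5, 6, 9 do not contribute to this derivation.
Hence c is obligatory.

Obligatory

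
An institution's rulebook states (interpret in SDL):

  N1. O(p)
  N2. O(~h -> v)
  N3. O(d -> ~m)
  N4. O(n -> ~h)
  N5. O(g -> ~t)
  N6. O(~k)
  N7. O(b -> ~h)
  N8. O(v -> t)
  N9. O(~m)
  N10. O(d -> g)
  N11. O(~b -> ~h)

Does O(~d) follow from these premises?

Yes

Premises 7 and 11 cover both cases: O(b -> ~h) and O(~b -> ~h). Since b ∨ ~b is a tautology, O(~h) follows.
Applying K to premise 2 (O(~h -> v)) and O(~h) yields O(v).
Premise 8 is O(v -> t); since O(v), deontic closure gives O(t).
Premise 5, O(g -> ~t), contraposes to O(t -> ~g); with O(t) we get O(~g).
The contrapositive of premise 10 (O(d -> g)) is O(~g -> ~d), and O(~g) is already established, so O(~d).
Premises 1, 3, 4, 6, 9 do not contribute to this derivation.
So O(~d) follows.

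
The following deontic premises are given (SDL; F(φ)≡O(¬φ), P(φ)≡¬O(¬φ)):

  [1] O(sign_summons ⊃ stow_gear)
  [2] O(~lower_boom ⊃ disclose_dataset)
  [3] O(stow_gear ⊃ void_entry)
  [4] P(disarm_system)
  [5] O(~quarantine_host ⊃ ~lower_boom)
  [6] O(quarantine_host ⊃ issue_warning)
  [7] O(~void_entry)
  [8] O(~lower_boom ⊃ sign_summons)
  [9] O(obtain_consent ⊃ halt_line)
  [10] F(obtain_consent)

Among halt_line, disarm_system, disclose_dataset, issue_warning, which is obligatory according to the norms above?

Premise 7 gives O(~void_entry).
Premise 3 is O(stow_gear ⊃ void_entry); contrapositively O(~void_entry ⊃ ~stow_gear). Since O(~void_entry) holds, K gives O(~stow_gear).
Premise 1, O(sign_summons ⊃ stow_gear), contraposes to O(~stow_gear ⊃ ~sign_summons); with O(~stow_gear) we get O(~sign_summons).
Premise 8, O(~lower_boom ⊃ sign_summons), contraposes to O(~sign_summons ⊃ lower_boom); with O(~sign_summons) we get O(lower_boom).
Premise 5, O(~quarantine_host ⊃ ~lower_boom), contraposes to O(lower_boom ⊃ quarantine_host); with O(lower_boom) we get O(quarantine_host).
From O(quarantine_host) and premise 6, O(quarantine_host ⊃ issue_warning), we obtain O(issue_warning).
So O(issue_warning) holds — issue_warning is obligatory. None of the other listed options is made obligatory by any chain of premises.

issue_warning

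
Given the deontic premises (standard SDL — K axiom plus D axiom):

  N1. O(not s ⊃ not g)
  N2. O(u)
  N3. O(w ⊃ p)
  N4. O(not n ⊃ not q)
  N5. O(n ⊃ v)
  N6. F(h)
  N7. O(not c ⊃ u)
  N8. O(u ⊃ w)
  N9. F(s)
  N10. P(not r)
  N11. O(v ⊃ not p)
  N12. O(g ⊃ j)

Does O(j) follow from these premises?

No

Premise 12 is O(g ⊃ j), but O(g) is not derivable from the premises, so it does not yield O(j).
No other premise forces O(j). An ideal world satisfying every premise can still have j false, so O(j) is not derivable.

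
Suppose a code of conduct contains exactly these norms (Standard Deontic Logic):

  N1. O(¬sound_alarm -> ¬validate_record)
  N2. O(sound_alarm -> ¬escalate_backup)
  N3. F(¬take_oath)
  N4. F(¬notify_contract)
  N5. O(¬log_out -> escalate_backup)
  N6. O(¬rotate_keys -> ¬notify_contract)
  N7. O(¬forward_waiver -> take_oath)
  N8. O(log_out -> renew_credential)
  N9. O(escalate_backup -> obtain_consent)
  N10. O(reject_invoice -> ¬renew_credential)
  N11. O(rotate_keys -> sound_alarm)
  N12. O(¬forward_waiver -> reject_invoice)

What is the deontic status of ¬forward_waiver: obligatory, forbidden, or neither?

Forbidden

F(¬notify_contract) at premise 4 means O(notify_contract).
Premise 6 is O(¬rotate_keys -> ¬notify_contract); contrapositively O(notify_contract -> rotate_keys). Since O(notify_contract) holds, K gives O(rotate_keys).
Applying K to premise 11 (O(rotate_keys -> sound_alarm)) and O(rotate_keys) yields O(sound_alarm).
From O(sound_alarm) and premise 2, O(sound_alarm -> ¬escalate_backup), we obtain O(¬escalate_backup).
Premise 5, O(¬log_out -> escalate_backup), contraposes to O(¬escalate_backup -> log_out); with O(¬escalate_backup) we get O(log_out).
Premise 8 is O(log_out -> renew_credential); since O(log_out), deontic closure gives O(renew_credential).
Premise 10, O(reject_invoice -> ¬renew_credential), contraposes to O(renew_credential -> ¬reject_invoice); with O(renew_credential) we get O(¬reject_invoice).
Premise 12 is O(¬forward_waiver -> reject_invoice); contrapositively O(¬reject_invoice -> forward_waiver). Since O(¬reject_invoice) holds, K gives O(forward_waiver).
Premises 1, 3, 7, 9 do not contribute to this derivation.
Thus O(forward_waiver), which is F(¬forward_waiver): ¬forward_waiver is forbidden.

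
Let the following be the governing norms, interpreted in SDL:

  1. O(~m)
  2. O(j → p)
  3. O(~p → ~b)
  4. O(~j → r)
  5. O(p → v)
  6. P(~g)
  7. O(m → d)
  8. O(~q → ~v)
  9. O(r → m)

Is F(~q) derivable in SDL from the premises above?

Yes

Premise 1 gives O(~m).
Premise 9, O(r → m), contraposes to O(~m → ~r); with O(~m) we get O(~r).
Premise 4 is O(~j → r); contrapositively O(~r → j). Since O(~r) holds, K gives O(j).
With premise 2, O(j → p), the K-axiom yields O(p).
Premise 5 is O(p → v); since O(p), deontic closure gives O(v).
The contrapositive of premise 8 (O(~q → ~v)) is O(v → q), and O(v) is already established, so O(q).
Premises 3, 6, 7 do not contribute to this derivation.
So O(q) holds, i.e. F(~q). The claim follows.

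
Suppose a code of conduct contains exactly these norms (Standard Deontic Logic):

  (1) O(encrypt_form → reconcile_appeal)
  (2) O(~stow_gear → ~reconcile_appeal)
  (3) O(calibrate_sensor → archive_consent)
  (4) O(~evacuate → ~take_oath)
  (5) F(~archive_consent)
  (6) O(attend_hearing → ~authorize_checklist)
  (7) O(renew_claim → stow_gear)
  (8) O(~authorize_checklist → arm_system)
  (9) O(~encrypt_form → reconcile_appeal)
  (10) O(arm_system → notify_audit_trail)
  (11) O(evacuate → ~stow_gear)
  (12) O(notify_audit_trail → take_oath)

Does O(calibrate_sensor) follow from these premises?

No

Premise 3 is O(calibrate_sensor → archive_consent); even if O(archive_consent) held, inferring O(calibrate_sensor) would be affirming the consequent — invalid.
No other premise forces O(calibrate_sensor). An ideal world satisfying every premise can still have calibrate_sensor false, so O(calibrate_sensor) is not derivable.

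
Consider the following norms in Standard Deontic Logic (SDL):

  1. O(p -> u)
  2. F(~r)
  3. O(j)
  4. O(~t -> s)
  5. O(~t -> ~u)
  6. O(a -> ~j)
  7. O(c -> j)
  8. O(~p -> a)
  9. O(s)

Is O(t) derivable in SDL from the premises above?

Premise 3 states O(j) outright.
Premise 6 is O(a -> ~j); contrapositively O(j -> ~a). Since O(j) holds, K gives O(~a).
Premise 8, O(~p -> a), contraposes to O(~a -> p); with O(~a) we get O(p).
With premise 1, O(p -> u), the K-axiom yields O(u).
The contrapositive of premise 5 (O(~t -> ~u)) is O(u -> t), and O(u) is already established, so O(t).
Premises 2, 4, 7, 9 do not contribute to this derivation.
So O(t) follows.

Yes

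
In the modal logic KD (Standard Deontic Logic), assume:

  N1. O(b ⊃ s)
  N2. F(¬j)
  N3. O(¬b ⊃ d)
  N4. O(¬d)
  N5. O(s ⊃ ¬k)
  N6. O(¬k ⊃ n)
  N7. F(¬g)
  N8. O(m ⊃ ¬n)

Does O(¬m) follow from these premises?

Yes

From premise 4 we have O(¬d).
Premise 3, O(¬b ⊃ d), contraposes to O(¬d ⊃ b); with O(¬d) we get O(b).
With premise 1, O(b ⊃ s), the K-axiom yields O(s).
With premise 5, O(s ⊃ ¬k), the K-axiom yields O(¬k).
Premise 6 is O(¬k ⊃ n); since O(¬k), deontic closure gives O(n).
Premise 8, O(m ⊃ ¬n), contraposes to O(n ⊃ ¬m); with O(n) we get O(¬m).
Premises 2, 7 do not contribute to this derivation.
So O(¬m) follows.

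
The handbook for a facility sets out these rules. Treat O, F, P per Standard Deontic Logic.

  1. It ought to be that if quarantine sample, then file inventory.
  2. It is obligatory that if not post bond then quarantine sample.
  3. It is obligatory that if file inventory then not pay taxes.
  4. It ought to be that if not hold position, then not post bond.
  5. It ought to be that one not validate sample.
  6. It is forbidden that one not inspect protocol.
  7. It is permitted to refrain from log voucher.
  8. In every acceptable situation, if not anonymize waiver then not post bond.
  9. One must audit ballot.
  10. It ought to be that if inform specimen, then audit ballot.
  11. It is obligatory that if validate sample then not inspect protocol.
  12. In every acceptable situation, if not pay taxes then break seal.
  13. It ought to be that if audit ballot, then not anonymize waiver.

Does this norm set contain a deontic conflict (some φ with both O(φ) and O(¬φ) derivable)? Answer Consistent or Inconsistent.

Premise 11 is O(validate_sample → ¬inspect_protocol), but O(validate_sample) is not derivable from the premises, so it does not yield O(¬inspect_protocol).
So O(¬inspect_protocol) is not derivable, and the apparent clash with O(inspect_protocol) does not arise.
A world satisfying every obligation exists (e.g. anonymize_waiver=false, audit_ballot=true, break_seal=true, file_inventory=true, hold_position=false, inform_specimen=false, inspect_protocol=true, log_voucher=false, pay_taxes=false, post_bond=false, quarantine_sample=true, validate_sample=false); no atom is both obligatory and forbidden, so the set is consistent.

Consistent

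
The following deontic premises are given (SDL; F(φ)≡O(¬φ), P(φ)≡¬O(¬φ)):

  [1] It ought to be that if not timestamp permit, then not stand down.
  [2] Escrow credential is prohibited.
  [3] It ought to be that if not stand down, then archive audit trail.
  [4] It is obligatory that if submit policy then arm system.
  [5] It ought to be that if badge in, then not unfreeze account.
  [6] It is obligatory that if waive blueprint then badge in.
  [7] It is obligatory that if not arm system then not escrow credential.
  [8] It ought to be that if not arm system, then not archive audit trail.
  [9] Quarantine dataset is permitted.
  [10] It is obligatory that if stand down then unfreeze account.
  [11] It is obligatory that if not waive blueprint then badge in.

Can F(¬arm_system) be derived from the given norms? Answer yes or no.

Yes

Premises 6 and 11 are O(waive_blueprint → badge_in) and O(¬waive_blueprint → badge_in); every ideal world satisfies waive_blueprint or ¬waive_blueprint, so in either case badge_in holds — hence O(badge_in).
Applying K to premise 5 (O(badge_in → ¬unfreeze_account)) and O(badge_in) yields O(¬unfreeze_account).
The contrapositive of premise 10 (O(stand_down → unfreeze_account)) is O(¬unfreeze_account → ¬stand_down), and O(¬unfreeze_account) is already established, so O(¬stand_down).
From O(¬stand_down) and premise 3, O(¬stand_down → archive_audit_trail), we obtain O(archive_audit_trail).
Premise 8 is O(¬arm_system → ¬archive_audit_trail); contrapositively O(archive_audit_trail → arm_system). Since O(archive_audit_trail) holds, K gives O(arm_system).
Premises 1, 2, 4, 7, 9 do not contribute to this derivation.
So O(arm_system) holds, i.e. F(¬arm_system). The claim follows.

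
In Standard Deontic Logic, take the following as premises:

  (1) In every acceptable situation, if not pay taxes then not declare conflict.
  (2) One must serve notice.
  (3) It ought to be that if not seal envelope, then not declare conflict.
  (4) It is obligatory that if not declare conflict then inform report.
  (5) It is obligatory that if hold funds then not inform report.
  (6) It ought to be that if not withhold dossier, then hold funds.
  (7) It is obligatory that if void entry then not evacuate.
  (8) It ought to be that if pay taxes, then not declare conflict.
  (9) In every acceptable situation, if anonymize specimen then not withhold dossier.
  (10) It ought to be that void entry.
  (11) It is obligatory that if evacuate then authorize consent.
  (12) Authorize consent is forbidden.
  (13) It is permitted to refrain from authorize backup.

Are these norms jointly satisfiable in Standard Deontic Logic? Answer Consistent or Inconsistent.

Premise 11 is O(evacuate → authorize_consent), but O(evacuate) is not derivable from the premises, so it does not yield O(authorize_consent).
So O(authorize_consent) is not derivable, and the apparent clash with O(¬authorize_consent) does not arise.
A world satisfying every obligation exists (e.g. anonymize_specimen=false, authorize_backup=false, authorize_consent=false, declare_conflict=false, evacuate=false, hold_funds=false, inform_report=true, pay_taxes=false, seal_envelope=false, serve_notice=true, void_entry=true, withhold_dossier=true); no atom is both obligatory and forbidden, so the set is consistent.

Consistent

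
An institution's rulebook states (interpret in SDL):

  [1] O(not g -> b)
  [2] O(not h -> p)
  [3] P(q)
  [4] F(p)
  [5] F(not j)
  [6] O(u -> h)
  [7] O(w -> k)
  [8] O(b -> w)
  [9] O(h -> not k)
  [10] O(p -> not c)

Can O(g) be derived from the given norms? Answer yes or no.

Premise 4 is F(p), i.e. O(not p).
The contrapositive of premise 2 (O(not h -> p)) is O(not p -> h), and O(not p) is already established, so O(h).
With premise 9, O(h -> not k), the K-axiom yields O(not k).
Premise 7, O(w -> k), contraposes to O(not k -> not w); with O(not k) we get O(not w).
The contrapositive of premise 8 (O(b -> w)) is O(not w -> not b), and O(not w) is already established, so O(not b).
Premise 1, O(not g -> b), contraposes to O(not b -> g); with O(not b) we get O(g).
Premises 3, 5, 6, 10 do not contribute to this derivation.
So O(g) follows.

Yes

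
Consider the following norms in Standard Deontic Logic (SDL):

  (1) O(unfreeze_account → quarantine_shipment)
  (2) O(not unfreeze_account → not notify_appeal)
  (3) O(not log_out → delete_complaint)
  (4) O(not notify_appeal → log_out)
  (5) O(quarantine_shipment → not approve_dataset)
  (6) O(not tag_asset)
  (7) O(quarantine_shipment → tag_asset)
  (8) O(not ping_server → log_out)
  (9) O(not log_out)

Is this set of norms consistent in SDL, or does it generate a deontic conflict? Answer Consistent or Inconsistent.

Inconsistent

Premise 6 states O(not tag_asset) outright.
The contrapositive of premise 7 (O(quarantine_shipment → tag_asset)) is O(not tag_asset → not quarantine_shipment), and O(not tag_asset) is already established, so O(not quarantine_shipment).
The contrapositive of premise 1 (O(unfreeze_account → quarantine_shipment)) is O(not quarantine_shipment → not unfreeze_account), and O(not quarantine_shipment) is already established, so O(not unfreeze_account).
With premise 2, O(not unfreeze_account → not notify_appeal), the K-axiom yields O(not notify_appeal).
With premise 4, O(not notify_appeal → log_out), the K-axiom yields O(log_out).
But premise 9 directly asserts O(not log_out).
We now have both O(log_out) and O(not log_out) — log_out is simultaneously obligatory and forbidden, violating the D-axiom.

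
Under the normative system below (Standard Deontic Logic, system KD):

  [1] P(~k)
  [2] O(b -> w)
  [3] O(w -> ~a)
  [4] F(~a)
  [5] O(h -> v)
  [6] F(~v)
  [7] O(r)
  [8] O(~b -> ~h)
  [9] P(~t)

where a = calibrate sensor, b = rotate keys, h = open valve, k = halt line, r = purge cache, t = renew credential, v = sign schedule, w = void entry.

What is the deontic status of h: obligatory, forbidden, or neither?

Premise 4 is F(~a), i.e. O(a).
Premise 3 is O(w -> ~a); contrapositively O(a -> ~w). Since O(a) holds, K gives O(~w).
Premise 2 is O(b -> w); contrapositively O(~w -> ~b). Since O(~w) holds, K gives O(~b).
Applying K to premise 8 (O(~b -> ~h)) and O(~b) yields O(~h).
Premises 1, 5, 6, 7, 9 do not contribute to this derivation.
Thus O(~h), which is F(h): h is forbidden.

Forbidden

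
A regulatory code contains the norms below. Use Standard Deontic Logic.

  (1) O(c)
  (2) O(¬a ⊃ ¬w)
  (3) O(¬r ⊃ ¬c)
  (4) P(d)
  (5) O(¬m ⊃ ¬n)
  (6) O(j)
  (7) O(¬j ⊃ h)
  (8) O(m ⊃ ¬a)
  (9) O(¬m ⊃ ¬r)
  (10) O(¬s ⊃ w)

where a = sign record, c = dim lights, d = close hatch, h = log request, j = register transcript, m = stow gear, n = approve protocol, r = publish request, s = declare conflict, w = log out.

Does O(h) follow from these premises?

Premise 7 is O(¬j ⊃ h), but O(¬j) is not derivable from the premises, so it does not yield O(h).
No other premise forces O(h). An ideal world satisfying every premise can still have h false, so O(h) is not derivable.

No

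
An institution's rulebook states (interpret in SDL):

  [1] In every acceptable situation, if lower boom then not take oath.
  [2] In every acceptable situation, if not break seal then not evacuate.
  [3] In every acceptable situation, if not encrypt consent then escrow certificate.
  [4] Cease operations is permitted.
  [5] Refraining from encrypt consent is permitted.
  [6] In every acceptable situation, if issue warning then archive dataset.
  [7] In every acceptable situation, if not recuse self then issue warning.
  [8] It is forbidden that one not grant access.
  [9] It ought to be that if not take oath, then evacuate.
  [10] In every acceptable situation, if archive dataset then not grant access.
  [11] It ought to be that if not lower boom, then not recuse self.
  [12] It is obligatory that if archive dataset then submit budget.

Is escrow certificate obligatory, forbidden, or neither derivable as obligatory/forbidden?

Premise 3 is O(¬encrypt_consent → escrow_certificate), but O(¬encrypt_consent) is not derivable from the premises (the permission P(¬encrypt_consent) asserts only ¬O(encrypt_consent), not O(¬encrypt_consent)), so it does not yield O(escrow_certificate).
No premise or chain of K-axiom applications forces O(escrow_certificate), and none forces O(¬escrow_certificate). So escrow_certificate is neither obligatory nor forbidden under these norms.

Neither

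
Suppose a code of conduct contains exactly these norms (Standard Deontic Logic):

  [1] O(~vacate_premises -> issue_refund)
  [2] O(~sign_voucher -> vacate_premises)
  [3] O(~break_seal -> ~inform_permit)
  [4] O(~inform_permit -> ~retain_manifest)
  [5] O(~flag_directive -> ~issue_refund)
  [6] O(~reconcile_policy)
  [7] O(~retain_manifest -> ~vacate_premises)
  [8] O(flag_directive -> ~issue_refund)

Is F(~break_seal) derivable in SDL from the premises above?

Premises 5 and 8 cover both cases: O(~flag_directive -> ~issue_refund) and O(flag_directive -> ~issue_refund). Since ~flag_directive ∨ flag_directive is a tautology, O(~issue_refund) follows.
Premise 1, O(~vacate_premises -> issue_refund), contraposes to O(~issue_refund -> vacate_premises); with O(~issue_refund) we get O(vacate_premises).
Premise 7 is O(~retain_manifest -> ~vacate_premises); contrapositively O(vacate_premises -> retain_manifest). Since O(vacate_premises) holds, K gives O(retain_manifest).
Premise 4, O(~inform_permit -> ~retain_manifest), contraposes to O(retain_manifest -> inform_permit); with O(retain_manifest) we get O(inform_permit).
Premise 3, O(~break_seal -> ~inform_permit), contraposes to O(inform_permit -> break_seal); with O(inform_permit) we get O(break_seal).
Premises 2, 6 do not contribute to this derivation.
So O(break_seal) holds, i.e. F(~break_seal). The claim follows.

Yes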